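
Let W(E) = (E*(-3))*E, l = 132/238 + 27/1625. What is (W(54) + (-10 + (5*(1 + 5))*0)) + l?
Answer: -1693467787/193375 ≈ -8757.4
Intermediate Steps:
l = 110463/193375 (l = 132*(1/238) + 27*(1/1625) = 66/119 + 27/1625 = 110463/193375 ≈ 0.57124)
W(E) = -3*E² (W(E) = (-3*E)*E = -3*E²)
(W(54) + (-10 + (5*(1 + 5))*0)) + l = (-3*54² + (-10 + (5*(1 + 5))*0)) + 110463/193375 = (-3*2916 + (-10 + (5*6)*0)) + 110463/193375 = (-8748 + (-10 + 30*0)) + 110463/193375 = (-8748 + (-10 + 0)) + 110463/193375 = (-8748 - 10) + 110463/193375 = -8758 + 110463/193375 = -1693467787/193375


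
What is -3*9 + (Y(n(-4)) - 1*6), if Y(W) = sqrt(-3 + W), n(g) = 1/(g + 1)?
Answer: -33 + I*sqrt(30)/3 ≈ -33.0 + 1.8257*I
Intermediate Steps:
n(g) = 1/(1 + g)
-3*9 + (Y(n(-4)) - 1*6) = -3*9 + (sqrt(-3 + 1/(1 - 4)) - 1*6) = -27 + (sqrt(-3 + 1/(-3)) - 6) = -27 + (sqrt(-3 - 1/3) - 6) = -27 + (sqrt(-10/3) - 6) = -27 + (I*sqrt(30)/3 - 6) = -27 + (-6 + I*sqrt(30)/3) = -33 + I*sqrt(30)/3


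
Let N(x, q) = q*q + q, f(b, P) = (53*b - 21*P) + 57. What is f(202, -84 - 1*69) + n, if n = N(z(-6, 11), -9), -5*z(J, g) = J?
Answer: 14048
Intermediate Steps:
f(b, P) = 57 - 21*P + 53*b (f(b, P) = (-21*P + 53*b) + 57 = 57 - 21*P + 53*b)
z(J, g) = -J/5
N(x, q) = q + q² (N(x, q) = q² + q = q + q²)
n = 72 (n = -9*(1 - 9) = -9*(-8) = 72)
f(202, -84 - 1*69) + n = (57 - 21*(-84 - 1*69) + 53*202) + 72 = (57 - 21*(-84 - 69) + 10706) + 72 = (57 - 21*(-153) + 10706) + 72 = (57 + 3213 + 10706) + 72 = 13976 + 72 = 14048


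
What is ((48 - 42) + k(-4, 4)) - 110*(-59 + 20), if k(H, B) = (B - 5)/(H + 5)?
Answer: 4295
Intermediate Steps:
k(H, B) = (-5 + B)/(5 + H)
((48 - 42) + k(-4, 4)) - 110*(-59 + 20) = ((48 - 42) + (-5 + 4)/(5 - 4)) - 110*(-59 + 20) = (6 - 1/1) - 110*(-39) = (6 + 1*(-1)) + 4290 = (6 - 1) + 4290 = 5 + 4290 = 4295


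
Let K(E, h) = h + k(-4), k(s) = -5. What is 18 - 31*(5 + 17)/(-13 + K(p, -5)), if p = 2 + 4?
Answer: 1096/23 ≈ 47.652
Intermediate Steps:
p = 6
K(E, h) = -5 + h (K(E, h) = h - 5 = -5 + h)
18 - 31*(5 + 17)/(-13 + K(p, -5)) = 18 - 31*(5 + 17)/(-13 + (-5 - 5)) = 18 - 682/(-13 - 10) = 18 - 682/(-23) = 18 - 682*(-1)/23 = 18 - 31*(-22/23) = 18 + 682/23 = 1096/23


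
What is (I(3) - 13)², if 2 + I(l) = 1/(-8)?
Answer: 14641/64 ≈ 228.77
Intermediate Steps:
I(l) = -17/8 (I(l) = -2 + 1/(-8) = -2 - ⅛ = -17/8)
(I(3) - 13)² = (-17/8 - 13)² = (-121/8)² = 14641/64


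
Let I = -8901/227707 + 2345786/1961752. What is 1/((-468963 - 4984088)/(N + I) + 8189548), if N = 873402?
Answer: 195076631235200539/1597588217227320381472440 ≈ 1.2211e-7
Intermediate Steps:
I = 258345169075/223352331332 (I = -8901*1/227707 + 2345786*(1/1961752) = -8901/227707 + 1172893/980876 = 258345169075/223352331332 ≈ 1.1567)
1/((-468963 - 4984088)/(N + I) + 8189548) = 1/((-468963 - 4984088)/(873402 + 258345169075/223352331332) + 8189548) = 1/(-5453051/195076631235200539/223352331332 + 8189548) = 1/(-5453051*223352331332/195076631235200539 + 8189548) = 1/(-1217951653722293932/195076631235200539 + 8189548) = 1/(1597588217227320381472440/195076631235200539) = 195076631235200539/1597588217227320381472440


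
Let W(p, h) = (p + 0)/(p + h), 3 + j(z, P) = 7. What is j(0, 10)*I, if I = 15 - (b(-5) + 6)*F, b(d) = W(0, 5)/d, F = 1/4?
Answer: 54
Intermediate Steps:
j(z, P) = 4 (j(z, P) = -3 + 7 = 4)
W(p, h) = p/(h + p)
F = ¼ ≈ 0.25000
b(d) = 0 (b(d) = (0/(5 + 0))/d = (0/5)/d = (0*(⅕))/d = 0/d = 0)
I = 27/2 (I = 15 - (0 + 6)/4 = 15 - 6/4 = 15 - 1*3/2 = 15 - 3/2 = 27/2 ≈ 13.500)
j(0, 10)*I = 4*(27/2) = 54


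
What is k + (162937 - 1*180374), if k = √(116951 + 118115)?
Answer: -17437 + √235066 ≈ -16952.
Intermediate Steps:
k = √235066 ≈ 484.84
k + (162937 - 1*180374) = √235066 + (162937 - 1*180374) = √235066 + (162937 - 180374) = √235066 - 17437 = -17437 + √235066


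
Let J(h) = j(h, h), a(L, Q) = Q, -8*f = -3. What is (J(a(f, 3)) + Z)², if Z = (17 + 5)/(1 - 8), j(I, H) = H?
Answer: 1/49 ≈ 0.020408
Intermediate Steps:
f = 3/8 (f = -⅛*(-3) = 3/8 ≈ 0.37500)
J(h) = h
Z = -22/7 (Z = 22/(-7) = 22*(-⅐) = -22/7 ≈ -3.1429)
(J(a(f, 3)) + Z)² = (3 - 22/7)² = (-⅐)² = 1/49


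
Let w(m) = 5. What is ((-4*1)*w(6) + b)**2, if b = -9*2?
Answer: 1444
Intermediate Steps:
b = -18
((-4*1)*w(6) + b)**2 = (-4*1*5 - 18)**2 = (-4*5 - 18)**2 = (-20 - 18)**2 = (-38)**2 = 1444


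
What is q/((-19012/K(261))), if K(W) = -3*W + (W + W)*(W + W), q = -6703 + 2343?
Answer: 296154090/4753 ≈ 62309.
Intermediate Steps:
q = -4360
K(W) = -3*W + 4*W**2 (K(W) = -3*W + (2*W)*(2*W) = -3*W + 4*W**2)
q/((-19012/K(261))) = -4360/((-19012*1/(261*(-3 + 4*261)))) = -4360/((-19012*1/(261*(-3 + 1044)))) = -4360/((-19012/(261*1041))) = -4360/((-19012/271701)) = -4360/((-19012*1/271701)) = -4360/(-19012/271701) = -4360*(-271701/19012) = 296154090/4753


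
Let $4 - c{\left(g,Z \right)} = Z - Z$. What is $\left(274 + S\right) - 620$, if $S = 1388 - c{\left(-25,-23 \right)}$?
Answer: $1038$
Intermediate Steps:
$c{\left(g,Z \right)} = 4$ ($c{\left(g,Z \right)} = 4 - \left(Z - Z\right) = 4 - 0 = 4 + 0 = 4$)
$S = 1384$ ($S = 1388 - 4 = 1384$)
$\left(274 + S\right) - 620 = \left(274 + 1384\right) - 620 = 1658 - 620 = 1038$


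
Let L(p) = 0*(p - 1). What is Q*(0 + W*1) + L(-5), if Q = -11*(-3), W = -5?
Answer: -165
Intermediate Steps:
L(p) = 0 (L(p) = 0*(-1 + p) = 0)
Q = 33
Q*(0 + W*1) + L(-5) = 33*(0 - 5*1) + 0 = 33*(0 - 5) + 0 = 33*(-5) + 0 = -165 + 0 = -165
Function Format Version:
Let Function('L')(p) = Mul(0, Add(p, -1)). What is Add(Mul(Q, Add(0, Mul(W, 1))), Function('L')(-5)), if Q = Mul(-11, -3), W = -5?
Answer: -165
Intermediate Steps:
Function('L')(p) = 0 (Function('L')(p) = Mul(0, Add(-1, p)) = 0)
Q = 33
Add(Mul(Q, Add(0, Mul(W, 1))), Function('L')(-5)) = Add(Mul(33, Add(0, Mul(-5, 1))), 0) = Add(Mul(33, Add(0, -5)), 0) = Add(Mul(33, -5), 0) = Add(-165, 0) = -165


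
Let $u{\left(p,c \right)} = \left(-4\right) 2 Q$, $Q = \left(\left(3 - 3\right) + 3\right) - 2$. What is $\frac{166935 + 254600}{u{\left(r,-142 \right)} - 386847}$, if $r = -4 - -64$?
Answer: $- \frac{84307}{77371} \approx -1.0896$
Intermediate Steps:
$Q = 1$ ($Q = \left(\left(3 - 3\right) + 3\right) - 2 = \left(0 + 3\right) - 2 = 3 - 2 = 1$)
$r = 60$ ($r = -4 + 64 = 60$)
$u{\left(p,c \right)} = -8$ ($u{\left(p,c \right)} = \left(-4\right) 2 \cdot 1 = \left(-8\right) 1 = -8$)
$\frac{166935 + 254600}{u{\left(r,-142 \right)} - 386847} = \frac{166935 + 254600}{-8 - 386847} = \frac{421535}{-386855} = 421535 \left(- \frac{1}{386855}\right) = - \frac{84307}{77371}$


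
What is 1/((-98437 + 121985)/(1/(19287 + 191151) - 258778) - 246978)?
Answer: -7779532109/1921373989130034 ≈ -4.0489e-6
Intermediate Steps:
1/((-98437 + 121985)/(1/(19287 + 191151) - 258778) - 246978) = 1/(23548/(1/210438 - 258778) - 246978) = 1/(23548/(-54456724763/210438) - 246978) = 1/(23548*(-210438/54456724763) - 246978) = 1/(-707913432/7779532109 - 246978) = 1/(-1921373989130034/7779532109) = -7779532109/1921373989130034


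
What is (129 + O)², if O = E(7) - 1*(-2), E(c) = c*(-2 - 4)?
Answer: 7921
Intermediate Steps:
E(c) = -6*c (E(c) = c*(-6) = -6*c)
O = -40 (O = -6*7 - 1*(-2) = -42 + 2 = -40)
(129 + O)² = (129 - 40)² = 89² = 7921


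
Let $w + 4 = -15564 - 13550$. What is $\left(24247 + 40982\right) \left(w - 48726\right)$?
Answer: $-5077686276$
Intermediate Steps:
$w = -29118$ ($w = -4 - 29114 = -29118$)
$\left(24247 + 40982\right) \left(w - 48726\right) = \left(24247 + 40982\right) \left(-29118 - 48726\right) = 65229 \left(-77844\right) = -5077686276$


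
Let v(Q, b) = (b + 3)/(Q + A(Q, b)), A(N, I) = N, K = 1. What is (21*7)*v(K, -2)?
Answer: 147/2 ≈ 73.500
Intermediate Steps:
v(Q, b) = (3 + b)/(2*Q) (v(Q, b) = (b + 3)/(Q + Q) = (3 + b)/((2*Q)) = (3 + b)*(1/(2*Q)) = (3 + b)/(2*Q))
(21*7)*v(K, -2) = (21*7)*((½)*(3 - 2)/1) = 147*((½)*1*1) = 147*(½) = 147/2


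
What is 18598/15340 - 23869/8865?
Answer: -20127919/13598910 ≈ -1.4801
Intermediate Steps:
18598/15340 - 23869/8865 = 18598*(1/15340) - 23869*1/8865 = 9299/7670 - 23869/8865 = -20127919/13598910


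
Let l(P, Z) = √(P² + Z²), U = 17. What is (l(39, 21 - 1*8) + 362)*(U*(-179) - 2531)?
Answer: -2017788 - 72462*√10 ≈ -2.2469e+6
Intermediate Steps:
(l(39, 21 - 1*8) + 362)*(U*(-179) - 2531) = (√(39² + (21 - 1*8)²) + 362)*(17*(-179) - 2531) = (√(1521 + (21 - 8)²) + 362)*(-3043 - 2531) = (√(1521 + 13²) + 362)*(-5574) = (√(1521 + 169) + 362)*(-5574) = (√1690 + 362)*(-5574) = (13*√10 + 362)*(-5574) = (362 + 13*√10)*(-5574) = -2017788 - 72462*√10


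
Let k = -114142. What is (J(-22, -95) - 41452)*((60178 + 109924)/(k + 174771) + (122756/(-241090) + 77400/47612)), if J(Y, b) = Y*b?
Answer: -13430149367195855108/86993346947915 ≈ -1.5438e+5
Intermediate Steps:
(J(-22, -95) - 41452)*((60178 + 109924)/(k + 174771) + (122756/(-241090) + 77400/47612)) = (-22*(-95) - 41452)*((60178 + 109924)/(-114142 + 174771) + (122756/(-241090) + 77400/47612)) = (2090 - 41452)*(170102/60629 + (122756*(-1/241090) + 77400*(1/47612))) = -39362*(170102*(1/60629) + (-61378/120545 + 19350/11903)) = -39362*(170102/60629 + 1601963416/1434847135) = -39362*341195807306434/86993346947915 = -13430149367195855108/86993346947915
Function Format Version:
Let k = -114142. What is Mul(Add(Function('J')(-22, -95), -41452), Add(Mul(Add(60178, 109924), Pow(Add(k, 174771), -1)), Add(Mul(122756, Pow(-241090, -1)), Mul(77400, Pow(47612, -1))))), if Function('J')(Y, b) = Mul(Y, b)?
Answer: Rational(-13430149367195855108, 86993346947915) ≈ -1.5438e+5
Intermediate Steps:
Mul(Add(Function('J')(-22, -95), -41452), Add(Mul(Add(60178, 109924), Pow(Add(k, 174771), -1)), Add(Mul(122756, Pow(-241090, -1)), Mul(77400, Pow(47612, -1))))) = Mul(Add(Mul(-22, -95), -41452), Add(Mul(Add(60178, 109924), Pow(Add(-114142, 174771), -1)), Add(Mul(122756, Pow(-241090, -1)), Mul(77400, Pow(47612, -1))))) = Mul(Add(2090, -41452), Add(Mul(170102, Pow(60629, -1)), Add(Mul(122756, Rational(-1, 241090)), Mul(77400, Rational(1, 47612))))) = Mul(-39362, Add(Mul(170102, Rational(1, 60629)), Add(Rational(-61378, 120545), Rational(19350, 11903)))) = Mul(-39362, Add(Rational(170102, 60629), Rational(1601963416, 1434847135))) = Mul(-39362, Rational(341195807306434, 86993346947915)) = Rational(-13430149367195855108, 86993346947915)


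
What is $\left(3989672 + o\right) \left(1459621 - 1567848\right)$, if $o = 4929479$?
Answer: $-965292955277$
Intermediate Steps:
$\left(3989672 + o\right) \left(1459621 - 1567848\right) = \left(3989672 + 4929479\right) \left(1459621 - 1567848\right) = 8919151 \left(1459621 - 1567848\right) = 8919151 \left(-108227\right) = -965292955277$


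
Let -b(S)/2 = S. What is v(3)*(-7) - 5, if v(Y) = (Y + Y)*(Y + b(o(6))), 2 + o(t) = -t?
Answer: -803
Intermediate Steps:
o(t) = -2 - t
b(S) = -2*S
v(Y) = 2*Y*(16 + Y) (v(Y) = (Y + Y)*(Y - 2*(-2 - 1*6)) = (2*Y)*(Y - 2*(-2 - 6)) = (2*Y)*(Y - 2*(-8)) = (2*Y)*(Y + 16) = (2*Y)*(16 + Y) = 2*Y*(16 + Y))
v(3)*(-7) - 5 = (2*3*(16 + 3))*(-7) - 5 = (2*3*19)*(-7) - 5 = 114*(-7) - 5 = -798 - 5 = -803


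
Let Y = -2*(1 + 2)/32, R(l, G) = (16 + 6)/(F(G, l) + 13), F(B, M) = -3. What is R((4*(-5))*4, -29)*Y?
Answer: -33/80 ≈ -0.41250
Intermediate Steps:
R(l, G) = 11/5 (R(l, G) = (16 + 6)/(-3 + 13) = 22/10 = 22*(1/10) = 11/5)
Y = -3/16 (Y = -2*3*(1/32) = -6*1/32 = -3/16 ≈ -0.18750)
R((4*(-5))*4, -29)*Y = (11/5)*(-3/16) = -33/80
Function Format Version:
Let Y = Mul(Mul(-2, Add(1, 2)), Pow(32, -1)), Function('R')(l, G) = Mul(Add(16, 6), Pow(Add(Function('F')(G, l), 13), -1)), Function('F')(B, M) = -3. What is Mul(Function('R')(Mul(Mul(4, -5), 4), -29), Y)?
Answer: Rational(-33, 80) ≈ -0.41250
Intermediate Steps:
Function('R')(l, G) = Rational(11, 5) (Function('R')(l, G) = Mul(Add(16, 6), Pow(Add(-3, 13), -1)) = Mul(22, Pow(10, -1)) = Mul(22, Rational(1, 10)) = Rational(11, 5))
Y = Rational(-3, 16) (Y = Mul(Mul(-2, 3), Rational(1, 32)) = Mul(-6, Rational(1, 32)) = Rational(-3, 16) ≈ -0.18750)
Mul(Function('R')(Mul(Mul(4, -5), 4), -29), Y) = Mul(Rational(11, 5), Rational(-3, 16)) = Rational(-33, 80)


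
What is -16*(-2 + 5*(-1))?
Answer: 112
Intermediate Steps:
-16*(-2 + 5*(-1)) = -16*(-2 - 5) = -16*(-7) = 112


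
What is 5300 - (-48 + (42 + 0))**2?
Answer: 5264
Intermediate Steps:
5300 - (-48 + (42 + 0))**2 = 5300 - (-48 + 42)**2 = 5300 - 1*(-6)**2 = 5300 - 1*36 = 5300 - 36 = 5264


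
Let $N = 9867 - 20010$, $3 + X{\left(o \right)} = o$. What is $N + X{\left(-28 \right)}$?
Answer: $-10174$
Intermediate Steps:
$X{\left(o \right)} = -3 + o$
$N = -10143$ ($N = 9867 - 20010 = -10143$)
$N + X{\left(-28 \right)} = -10143 - 31 = -10174$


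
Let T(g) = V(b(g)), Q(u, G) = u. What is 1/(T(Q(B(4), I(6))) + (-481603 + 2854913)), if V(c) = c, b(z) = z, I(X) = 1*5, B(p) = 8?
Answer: 1/2373318 ≈ 4.2135e-7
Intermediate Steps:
I(X) = 5
T(g) = g
1/(T(Q(B(4), I(6))) + (-481603 + 2854913)) = 1/(8 + (-481603 + 2854913)) = 1/(8 + 2373310) = 1/2373318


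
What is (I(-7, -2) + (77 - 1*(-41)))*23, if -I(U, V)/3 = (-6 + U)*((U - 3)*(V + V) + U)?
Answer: 32315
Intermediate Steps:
I(U, V) = -3*(-6 + U)*(U + 2*V*(-3 + U)) (I(U, V) = -3*(-6 + U)*((U - 3)*(V + V) + U) = -3*(-6 + U)*((-3 + U)*(2*V) + U) = -3*(-6 + U)*(2*V*(-3 + U) + U) = -3*(-6 + U)*(U + 2*V*(-3 + U)))
(I(-7, -2) + (77 - 1*(-41)))*23 = ((-108*(-2) - 3*(-7)² + 18*(-7) - 6*(-2)*(-7)² + 54*(-7)*(-2)) + (77 - 1*(-41)))*23 = ((216 - 3*49 - 126 - 6*(-2)*49 + 756) + (77 + 41))*23 = ((216 - 147 - 126 + 588 + 756) + 118)*23 = (1287 + 118)*23 = 1405*23 = 32315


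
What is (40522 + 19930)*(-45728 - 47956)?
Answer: -5663385168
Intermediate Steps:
(40522 + 19930)*(-45728 - 47956) = 60452*(-93684) = -5663385168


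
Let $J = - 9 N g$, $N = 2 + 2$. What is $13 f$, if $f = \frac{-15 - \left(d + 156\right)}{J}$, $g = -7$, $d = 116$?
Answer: $- \frac{533}{36} \approx -14.806$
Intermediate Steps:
$N = 4$
$J = 252$ ($J = \left(-9\right) 4 \left(-7\right) = \left(-36\right) \left(-7\right) = 252$)
$f = - \frac{41}{36}$ ($f = \frac{-15 - \left(116 + 156\right)}{252} = \left(-15 - 272\right) \frac{1}{252} = \left(-287\right) \frac{1}{252} = - \frac{41}{36} \approx -1.1389$)
$13 f = 13 \left(- \frac{41}{36}\right) = - \frac{533}{36}$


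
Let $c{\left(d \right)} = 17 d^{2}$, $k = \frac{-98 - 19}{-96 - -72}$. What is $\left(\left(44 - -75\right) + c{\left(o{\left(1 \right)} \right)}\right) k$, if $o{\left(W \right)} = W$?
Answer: $663$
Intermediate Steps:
$k = \frac{39}{8}$ ($k = - \frac{117}{-96 + 72} = - \frac{117}{-24} = \left(-117\right) \left(- \frac{1}{24}\right) = \frac{39}{8} \approx 4.875$)
$\left(\left(44 - -75\right) + c{\left(o{\left(1 \right)} \right)}\right) k = \left(\left(44 - -75\right) + 17 \cdot 1^{2}\right) \frac{39}{8} = \left(\left(44 + 75\right) + 17 \cdot 1\right) \frac{39}{8} = \left(119 + 17\right) \frac{39}{8} = 136 \cdot \frac{39}{8} = 663$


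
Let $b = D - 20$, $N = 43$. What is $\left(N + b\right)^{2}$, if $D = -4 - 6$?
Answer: $169$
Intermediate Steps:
$D = -10$
$b = -30$ ($b = -10 - 20 = -30$)
$\left(N + b\right)^{2} = \left(43 - 30\right)^{2} = 13^{2} = 169$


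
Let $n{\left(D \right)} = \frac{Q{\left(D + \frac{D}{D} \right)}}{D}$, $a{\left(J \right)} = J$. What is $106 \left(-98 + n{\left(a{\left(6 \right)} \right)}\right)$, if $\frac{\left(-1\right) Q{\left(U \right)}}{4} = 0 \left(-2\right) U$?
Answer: $-10388$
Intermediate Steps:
$Q{\left(U \right)} = 0$ ($Q{\left(U \right)} = - 4 \cdot 0 \left(-2\right) U = - 4 \cdot 0 U = \left(-4\right) 0 = 0$)
$n{\left(D \right)} = 0$ ($n{\left(D \right)} = \frac{0}{D} = 0$)
$106 \left(-98 + n{\left(a{\left(6 \right)} \right)}\right) = 106 \left(-98 + 0\right) = 106 \left(-98\right) = -10388$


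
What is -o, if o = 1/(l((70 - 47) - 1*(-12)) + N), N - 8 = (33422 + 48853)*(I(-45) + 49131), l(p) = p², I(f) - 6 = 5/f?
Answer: -3/12128216299 ≈ -2.4736e-10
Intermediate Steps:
I(f) = 6 + 5/f
N = 12128212624/3 (N = 8 + (33422 + 48853)*((6 + 5/(-45)) + 49131) = 8 + 82275*((6 + 5*(-1/45)) + 49131) = 8 + 82275*((6 - ⅑) + 49131) = 8 + 82275*(53/9 + 49131) = 8 + 82275*(442232/9) = 8 + 12128212600/3 = 12128212624/3 ≈ 4.0427e+9)
o = 3/12128216299 (o = 1/(((70 - 47) - 1*(-12))² + 12128212624/3) = 1/((23 + 12)² + 12128212624/3) = 1/(35² + 12128212624/3) = 1/(1225 + 12128212624/3) = 1/(12128216299/3) = 3/12128216299 ≈ 2.4736e-10)
-o = -1*3/12128216299 = -3/12128216299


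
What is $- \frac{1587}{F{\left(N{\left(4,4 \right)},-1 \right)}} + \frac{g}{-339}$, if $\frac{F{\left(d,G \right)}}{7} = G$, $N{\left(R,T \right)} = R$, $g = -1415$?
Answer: $\frac{547898}{2373} \approx 230.89$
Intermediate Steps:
$F{\left(d,G \right)} = 7 G$
$- \frac{1587}{F{\left(N{\left(4,4 \right)},-1 \right)}} + \frac{g}{-339} = - \frac{1587}{7 \left(-1\right)} - \frac{1415}{-339} = - \frac{1587}{-7} - - \frac{1415}{339} = \left(-1587\right) \left(- \frac{1}{7}\right) + \frac{1415}{339} = \frac{1587}{7} + \frac{1415}{339} = \frac{547898}{2373}$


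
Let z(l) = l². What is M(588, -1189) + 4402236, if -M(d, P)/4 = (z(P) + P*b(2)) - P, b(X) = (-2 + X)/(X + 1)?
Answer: -1257404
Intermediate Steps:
b(X) = (-2 + X)/(1 + X)
M(d, P) = -4*P² + 4*P (M(d, P) = -4*((P² + P*((-2 + 2)/(1 + 2))) - P) = -4*((P² + P*(0/3)) - P) = -4*((P² + P*((⅓)*0)) - P) = -4*((P² + P*0) - P) = -4*((P² + 0) - P) = -4*(P² - P) = -4*P² + 4*P)
M(588, -1189) + 4402236 = 4*(-1189)*(1 - 1*(-1189)) + 4402236 = 4*(-1189)*(1 + 1189) + 4402236 = 4*(-1189)*1190 + 4402236 = -5659640 + 4402236 = -1257404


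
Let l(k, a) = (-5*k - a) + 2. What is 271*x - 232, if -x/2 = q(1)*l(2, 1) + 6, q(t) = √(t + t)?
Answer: -3484 + 4878*√2 ≈ 3414.5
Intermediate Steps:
l(k, a) = 2 - a - 5*k (l(k, a) = (-a - 5*k) + 2 = 2 - a - 5*k)
q(t) = √2*√t (q(t) = √(2*t) = √2*√t)
x = -12 + 18*√2 (x = -2*((√2*√1)*(2 - 1*1 - 5*2) + 6) = -2*((√2*1)*(2 - 1 - 10) + 6) = -2*(√2*(-9) + 6) = -2*(-9*√2 + 6) = -2*(6 - 9*√2) = -12 + 18*√2 ≈ 13.456)
271*x - 232 = 271*(-12 + 18*√2) - 232 = (-3252 + 4878*√2) - 232 = -3484 + 4878*√2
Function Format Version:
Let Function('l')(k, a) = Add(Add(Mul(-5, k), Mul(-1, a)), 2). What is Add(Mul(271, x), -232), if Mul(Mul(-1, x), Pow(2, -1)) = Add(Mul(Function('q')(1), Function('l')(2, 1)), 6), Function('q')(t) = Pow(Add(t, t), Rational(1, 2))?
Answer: Add(-3484, Mul(4878, Pow(2, Rational(1, 2)))) ≈ 3414.5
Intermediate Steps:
Function('l')(k, a) = Add(2, Mul(-1, a), Mul(-5, k)) (Function('l')(k, a) = Add(Add(Mul(-1, a), Mul(-5, k)), 2) = Add(2, Mul(-1, a), Mul(-5, k)))
Function('q')(t) = Mul(Pow(2, Rational(1, 2)), Pow(t, Rational(1, 2))) (Function('q')(t) = Pow(Mul(2, t), Rational(1, 2)) = Mul(Pow(2, Rational(1, 2)), Pow(t, Rational(1, 2))))
x = Add(-12, Mul(18, Pow(2, Rational(1, 2)))) (x = Mul(-2, Add(Mul(Mul(Pow(2, Rational(1, 2)), Pow(1, Rational(1, 2))), Add(2, Mul(-1, 1), Mul(-5, 2))), 6)) = Mul(-2, Add(Mul(Mul(Pow(2, Rational(1, 2)), 1), Add(2, -1, -10)), 6)) = Mul(-2, Add(Mul(Pow(2, Rational(1, 2)), -9), 6)) = Mul(-2, Add(Mul(-9, Pow(2, Rational(1, 2))), 6)) = Mul(-2, Add(6, Mul(-9, Pow(2, Rational(1, 2))))) = Add(-12, Mul(18, Pow(2, Rational(1, 2)))) ≈ 13.456)
Add(Mul(271, x), -232) = Add(Mul(271, Add(-12, Mul(18, Pow(2, Rational(1, 2))))), -232) = Add(Add(-3252, Mul(4878, Pow(2, Rational(1, 2)))), -232) = Add(-3484, Mul(4878, Pow(2, Rational(1, 2))))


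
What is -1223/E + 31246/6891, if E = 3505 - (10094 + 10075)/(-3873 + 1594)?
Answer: 231013255397/55183569024 ≈ 4.1863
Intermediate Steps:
E = 8008064/2279 (E = 3505 - 20169/(-2279) = 3505 - 20169*(-1)/2279 = 3505 - 1*(-20169/2279) = 3505 + 20169/2279 = 8008064/2279 ≈ 3513.9)
-1223/E + 31246/6891 = -1223/8008064/2279 + 31246/6891 = -1223*2279/8008064 + 31246*(1/6891) = -2787217/8008064 + 31246/6891 = 231013255397/55183569024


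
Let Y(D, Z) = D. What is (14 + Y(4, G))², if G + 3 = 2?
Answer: 324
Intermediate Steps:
G = -1 (G = -3 + 2 = -1)
(14 + Y(4, G))² = (14 + 4)² = 18² = 324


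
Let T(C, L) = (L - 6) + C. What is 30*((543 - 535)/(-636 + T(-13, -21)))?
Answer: -60/169 ≈ -0.35503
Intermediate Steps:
T(C, L) = -6 + C + L (T(C, L) = (-6 + L) + C = -6 + C + L)
30*((543 - 535)/(-636 + T(-13, -21))) = 30*((543 - 535)/(-636 + (-6 - 13 - 21))) = 30*(8/(-636 - 40)) = 30*(8/(-676)) = 30*(8*(-1/676)) = 30*(-2/169) = -60/169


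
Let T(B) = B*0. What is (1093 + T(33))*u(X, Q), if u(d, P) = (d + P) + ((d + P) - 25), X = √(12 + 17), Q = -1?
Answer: -29511 + 2186*√29 ≈ -17739.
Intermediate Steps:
X = √29 ≈ 5.3852
u(d, P) = -25 + 2*P + 2*d (u(d, P) = (P + d) + ((P + d) - 25) = (P + d) + (-25 + P + d) = -25 + 2*P + 2*d)
T(B) = 0
(1093 + T(33))*u(X, Q) = (1093 + 0)*(-25 + 2*(-1) + 2*√29) = 1093*(-25 - 2 + 2*√29) = 1093*(-27 + 2*√29) = -29511 + 2186*√29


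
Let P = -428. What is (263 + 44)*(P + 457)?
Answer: 8903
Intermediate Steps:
(263 + 44)*(P + 457) = (263 + 44)*(-428 + 457) = 307*29 = 8903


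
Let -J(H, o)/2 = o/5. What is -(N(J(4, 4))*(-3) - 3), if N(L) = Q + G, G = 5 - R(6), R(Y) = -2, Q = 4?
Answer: 36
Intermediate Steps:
G = 7 (G = 5 - 1*(-2) = 5 + 2 = 7)
J(H, o) = -2*o/5
N(L) = 11 (N(L) = 4 + 7 = 11)
-(N(J(4, 4))*(-3) - 3) = -(11*(-3) - 3) = -(-33 - 3) = -1*(-36) = 36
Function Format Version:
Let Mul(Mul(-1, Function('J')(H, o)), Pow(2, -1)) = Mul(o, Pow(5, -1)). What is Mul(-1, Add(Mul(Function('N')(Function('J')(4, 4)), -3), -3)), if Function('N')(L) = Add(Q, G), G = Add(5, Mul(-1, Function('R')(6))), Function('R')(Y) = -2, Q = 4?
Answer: 36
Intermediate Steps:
G = 7 (G = Add(5, Mul(-1, -2)) = Add(5, 2) = 7)
Function('J')(H, o) = Mul(Rational(-2, 5), o) (Function('J')(H, o) = Mul(-2, Mul(o, Pow(5, -1))) = Mul(-2, Mul(o, Rational(1, 5))) = Mul(-2, Mul(Rational(1, 5), o)) = Mul(Rational(-2, 5), o))
Function('N')(L) = 11 (Function('N')(L) = Add(4, 7) = 11)
Mul(-1, Add(Mul(Function('N')(Function('J')(4, 4)), -3), -3)) = Mul(-1, Add(Mul(11, -3), -3)) = Mul(-1, Add(-33, -3)) = Mul(-1, -36) = 36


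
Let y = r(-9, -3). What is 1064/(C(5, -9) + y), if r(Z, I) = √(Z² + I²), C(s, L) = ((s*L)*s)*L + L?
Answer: 119168/225787 - 532*√10/677361 ≈ 0.52531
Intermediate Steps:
C(s, L) = L + L²*s² (C(s, L) = ((L*s)*s)*L + L = (L*s²)*L + L = L²*s² + L = L + L²*s²)
r(Z, I) = √(I² + Z²)
y = 3*√10 (y = √((-3)² + (-9)²) = √(9 + 81) = √90 = 3*√10 ≈ 9.4868)
1064/(C(5, -9) + y) = 1064/(-9*(1 - 9*5²) + 3*√10) = 1064/(-9*(1 - 9*25) + 3*√10) = 1064/(-9*(1 - 225) + 3*√10) = 1064/(-9*(-224) + 3*√10) = 1064/(2016 + 3*√10)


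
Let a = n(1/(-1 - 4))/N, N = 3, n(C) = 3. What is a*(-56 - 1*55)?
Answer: -111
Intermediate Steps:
a = 1 (a = 3/3 = 3*(1/3) = 1)
a*(-56 - 1*55) = 1*(-56 - 1*55) = 1*(-56 - 55) = 1*(-111) = -111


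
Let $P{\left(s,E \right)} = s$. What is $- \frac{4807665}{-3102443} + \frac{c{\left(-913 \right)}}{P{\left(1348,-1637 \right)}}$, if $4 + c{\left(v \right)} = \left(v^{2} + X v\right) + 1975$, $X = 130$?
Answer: $\frac{1115233498485}{2091046582} \approx 533.34$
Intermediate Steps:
$c{\left(v \right)} = 1971 + v^{2} + 130 v$ ($c{\left(v \right)} = -4 + \left(\left(v^{2} + 130 v\right) + 1975\right) = -4 + \left(1975 + v^{2} + 130 v\right) = 1971 + v^{2} + 130 v$)
$- \frac{4807665}{-3102443} + \frac{c{\left(-913 \right)}}{P{\left(1348,-1637 \right)}} = - \frac{4807665}{-3102443} + \frac{1971 + \left(-913\right)^{2} + 130 \left(-913\right)}{1348} = \left(-4807665\right) \left(- \frac{1}{3102443}\right) + \left(1971 + 833569 - 118690\right) \frac{1}{1348} = \frac{4807665}{3102443} + 716850 \cdot \frac{1}{1348} = \frac{4807665}{3102443} + \frac{358425}{674} = \frac{1115233498485}{2091046582}$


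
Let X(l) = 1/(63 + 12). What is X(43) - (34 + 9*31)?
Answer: -23474/75 ≈ -312.99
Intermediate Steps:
X(l) = 1/75
X(43) - (34 + 9*31) = 1/75 - (34 + 9*31) = 1/75 - (34 + 279) = 1/75 - 1*313 = 1/75 - 313 = -23474/75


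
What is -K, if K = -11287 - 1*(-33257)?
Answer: -21970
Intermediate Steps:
K = 21970 (K = -11287 + 33257 = 21970)
-K = -1*21970 = -21970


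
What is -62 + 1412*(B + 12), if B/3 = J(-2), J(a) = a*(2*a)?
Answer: 50770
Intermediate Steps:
J(a) = 2*a²
B = 24 (B = 3*(2*(-2)²) = 3*(2*4) = 3*8 = 24)
-62 + 1412*(B + 12) = -62 + 1412*(24 + 12) = -62 + 1412*36 = -62 + 50832 = 50770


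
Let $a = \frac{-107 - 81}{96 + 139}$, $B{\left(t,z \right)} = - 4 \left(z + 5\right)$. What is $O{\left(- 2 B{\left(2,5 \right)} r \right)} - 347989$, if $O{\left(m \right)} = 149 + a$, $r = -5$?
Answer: $- \frac{1739204}{5} \approx -3.4784 \cdot 10^{5}$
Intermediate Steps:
$B{\left(t,z \right)} = -20 - 4 z$ ($B{\left(t,z \right)} = - 4 \left(5 + z\right) = -20 - 4 z$)
$a = - \frac{4}{5}$ ($a = \frac{-107 - 81}{235} = \left(-188\right) \frac{1}{235} = - \frac{4}{5} \approx -0.8$)
$O{\left(m \right)} = \frac{741}{5}$ ($O{\left(m \right)} = 149 - \frac{4}{5} = \frac{741}{5}$)
$O{\left(- 2 B{\left(2,5 \right)} r \right)} - 347989 = \frac{741}{5} - 347989 = - \frac{1739204}{5}$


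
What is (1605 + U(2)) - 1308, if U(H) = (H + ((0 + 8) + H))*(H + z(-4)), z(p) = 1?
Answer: 333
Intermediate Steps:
U(H) = (1 + H)*(8 + 2*H) (U(H) = (H + ((0 + 8) + H))*(H + 1) = (H + (8 + H))*(1 + H) = (8 + 2*H)*(1 + H) = (1 + H)*(8 + 2*H))
(1605 + U(2)) - 1308 = (1605 + (8 + 2*2**2 + 10*2)) - 1308 = (1605 + (8 + 2*4 + 20)) - 1308 = (1605 + (8 + 8 + 20)) - 1308 = (1605 + 36) - 1308 = 1641 - 1308 = 333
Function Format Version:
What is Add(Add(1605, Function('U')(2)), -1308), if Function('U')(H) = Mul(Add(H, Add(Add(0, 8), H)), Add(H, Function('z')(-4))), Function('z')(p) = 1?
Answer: 333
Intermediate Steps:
Function('U')(H) = Mul(Add(1, H), Add(8, Mul(2, H))) (Function('U')(H) = Mul(Add(H, Add(Add(0, 8), H)), Add(H, 1)) = Mul(Add(H, Add(8, H)), Add(1, H)) = Mul(Add(8, Mul(2, H)), Add(1, H)) = Mul(Add(1, H), Add(8, Mul(2, H))))
Add(Add(1605, Function('U')(2)), -1308) = Add(Add(1605, Add(8, Mul(2, Pow(2, 2)), Mul(10, 2))), -1308) = Add(Add(1605, Add(8, Mul(2, 4), 20)), -1308) = Add(Add(1605, Add(8, 8, 20)), -1308) = Add(Add(1605, 36), -1308) = Add(1641, -1308) = 333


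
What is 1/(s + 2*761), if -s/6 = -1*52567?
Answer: 1/316924 ≈ 3.1553e-6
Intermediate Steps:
s = 315402 (s = -(-6)*52567 = -6*(-52567) = 315402)
1/(s + 2*761) = 1/(315402 + 2*761) = 1/(315402 + 1522) = 1/316924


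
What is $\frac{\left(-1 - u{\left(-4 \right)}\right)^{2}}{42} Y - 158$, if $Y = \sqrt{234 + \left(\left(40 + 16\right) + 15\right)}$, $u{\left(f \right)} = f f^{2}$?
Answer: $-158 + \frac{189 \sqrt{305}}{2} \approx 1492.4$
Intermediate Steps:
$u{\left(f \right)} = f^{3}$
$Y = \sqrt{305}$ ($Y = \sqrt{234 + \left(56 + 15\right)} = \sqrt{234 + 71} = \sqrt{305} \approx 17.464$)
$\frac{\left(-1 - u{\left(-4 \right)}\right)^{2}}{42} Y - 158 = \frac{\left(-1 - \left(-4\right)^{3}\right)^{2}}{42} \sqrt{305} - 158 = \left(-1 - -64\right)^{2} \cdot \frac{1}{42} \sqrt{305} - 158 = \left(-1 + 64\right)^{2} \cdot \frac{1}{42} \sqrt{305} - 158 = 63^{2} \cdot \frac{1}{42} \sqrt{305} - 158 = 3969 \cdot \frac{1}{42} \sqrt{305} - 158 = \frac{189 \sqrt{305}}{2} - 158 = -158 + \frac{189 \sqrt{305}}{2}$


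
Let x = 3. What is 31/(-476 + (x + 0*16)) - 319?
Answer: -150918/473 ≈ -319.07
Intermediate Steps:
31/(-476 + (x + 0*16)) - 319 = 31/(-476 + (3 + 0*16)) - 319 = 31/(-476 + (3 + 0)) - 319 = 31/(-476 + 3) - 319 = 31/(-473) - 319 = 31*(-1/473) - 319 = -31/473 - 319 = -150918/473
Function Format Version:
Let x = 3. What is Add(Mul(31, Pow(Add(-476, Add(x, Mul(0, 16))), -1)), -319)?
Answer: Rational(-150918, 473) ≈ -319.07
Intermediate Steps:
Add(Mul(31, Pow(Add(-476, Add(x, Mul(0, 16))), -1)), -319) = Add(Mul(31, Pow(Add(-476, Add(3, Mul(0, 16))), -1)), -319) = Add(Mul(31, Pow(Add(-476, Add(3, 0)), -1)), -319) = Add(Mul(31, Pow(Add(-476, 3), -1)), -319) = Add(Mul(31, Pow(-473, -1)), -319) = Add(Mul(31, Rational(-1, 473)), -319) = Add(Rational(-31, 473), -319) = Rational(-150918, 473)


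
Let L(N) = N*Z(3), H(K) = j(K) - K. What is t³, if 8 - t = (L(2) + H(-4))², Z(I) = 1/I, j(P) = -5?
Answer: 357911/729 ≈ 490.96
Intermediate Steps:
H(K) = -5 - K
L(N) = N/3
t = 71/9 (t = 8 - ((⅓)*2 + (-5 - 1*(-4)))² = 8 - (⅔ + (-5 + 4))² = 8 - (⅔ - 1)² = 8 - (-⅓)² = 8 - 1*⅑ = 8 - ⅑ = 71/9 ≈ 7.8889)
t³ = (71/9)³ = 357911/729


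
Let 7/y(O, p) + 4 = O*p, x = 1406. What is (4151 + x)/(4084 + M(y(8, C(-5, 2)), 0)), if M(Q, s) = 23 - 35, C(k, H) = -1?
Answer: 5557/4072 ≈ 1.3647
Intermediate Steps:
y(O, p) = 7/(-4 + O*p)
M(Q, s) = -12
(4151 + x)/(4084 + M(y(8, C(-5, 2)), 0)) = (4151 + 1406)/(4084 - 12) = 5557/4072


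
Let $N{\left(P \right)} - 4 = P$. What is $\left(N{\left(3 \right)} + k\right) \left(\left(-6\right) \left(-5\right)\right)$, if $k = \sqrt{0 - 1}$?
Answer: $210 + 30 i \approx 210.0 + 30.0 i$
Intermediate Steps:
$N{\left(P \right)} = 4 + P$
$k = i$ ($k = \sqrt{-1} = i \approx 1.0 i$)
$\left(N{\left(3 \right)} + k\right) \left(\left(-6\right) \left(-5\right)\right) = \left(\left(4 + 3\right) + i\right) \left(\left(-6\right) \left(-5\right)\right) = \left(7 + i\right) 30 = 210 + 30 i$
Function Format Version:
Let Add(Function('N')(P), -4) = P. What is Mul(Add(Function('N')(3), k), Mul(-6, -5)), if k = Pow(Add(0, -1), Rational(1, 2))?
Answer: Add(210, Mul(30, I)) ≈ Add(210.00, Mul(30.000, I))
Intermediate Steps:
Function('N')(P) = Add(4, P)
k = I (k = Pow(-1, Rational(1, 2)) = I ≈ Mul(1.0000, I))
Mul(Add(Function('N')(3), k), Mul(-6, -5)) = Mul(Add(Add(4, 3), I), Mul(-6, -5)) = Mul(Add(7, I), 30) = Add(210, Mul(30, I))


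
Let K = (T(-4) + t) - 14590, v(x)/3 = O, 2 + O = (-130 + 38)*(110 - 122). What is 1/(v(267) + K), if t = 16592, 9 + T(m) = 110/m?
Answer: 2/10543 ≈ 0.00018970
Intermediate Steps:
T(m) = -9 + 110/m
O = 1102 (O = -2 + (-130 + 38)*(110 - 122) = -2 - 92*(-12) = -2 + 1104 = 1102)
v(x) = 3306 (v(x) = 3*1102 = 3306)
K = 3931/2 (K = ((-9 + 110/(-4)) + 16592) - 14590 = ((-9 + 110*(-1/4)) + 16592) - 14590 = ((-9 - 55/2) + 16592) - 14590 = (-73/2 + 16592) - 14590 = 33111/2 - 14590 = 3931/2 ≈ 1965.5)
1/(v(267) + K) = 1/(3306 + 3931/2) = 1/(10543/2) = 2/10543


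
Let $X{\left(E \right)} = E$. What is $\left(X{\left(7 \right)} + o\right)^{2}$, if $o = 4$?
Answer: $121$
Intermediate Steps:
$\left(X{\left(7 \right)} + o\right)^{2} = \left(7 + 4\right)^{2} = 11^{2} = 121$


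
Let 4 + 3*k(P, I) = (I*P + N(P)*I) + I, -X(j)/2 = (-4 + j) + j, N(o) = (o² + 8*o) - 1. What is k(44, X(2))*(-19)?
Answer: 76/3 ≈ 25.333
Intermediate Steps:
N(o) = -1 + o² + 8*o
X(j) = 8 - 4*j (X(j) = -2*((-4 + j) + j) = -2*(-4 + 2*j) = 8 - 4*j)
k(P, I) = -4/3 + I/3 + I*P/3 + I*(-1 + P² + 8*P)/3 (k(P, I) = -4/3 + ((I*P + (-1 + P² + 8*P)*I) + I)/3 = -4/3 + ((I*P + I*(-1 + P² + 8*P)) + I)/3 = -4/3 + (I + I*P + I*(-1 + P² + 8*P))/3 = -4/3 + (I/3 + I*P/3 + I*(-1 + P² + 8*P)/3) = -4/3 + I/3 + I*P/3 + I*(-1 + P² + 8*P)/3)
k(44, X(2))*(-19) = (-4/3 + 3*(8 - 4*2)*44 + (⅓)*(8 - 4*2)*44²)*(-19) = (-4/3 + 3*(8 - 8)*44 + (⅓)*(8 - 8)*1936)*(-19) = (-4/3 + 3*0*44 + (⅓)*0*1936)*(-19) = (-4/3 + 0 + 0)*(-19) = -4/3*(-19) = 76/3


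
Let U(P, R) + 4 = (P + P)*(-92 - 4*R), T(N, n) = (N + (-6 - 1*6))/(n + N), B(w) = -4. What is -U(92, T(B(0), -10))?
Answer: 124412/7 ≈ 17773.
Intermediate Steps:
T(N, n) = (-12 + N)/(N + n) (T(N, n) = (N + (-6 - 6))/(N + n) = (N - 12)/(N + n) = (-12 + N)/(N + n))
U(P, R) = -4 + 2*P*(-92 - 4*R) (U(P, R) = -4 + (P + P)*(-92 - 4*R) = -4 + (2*P)*(-92 - 4*R) = -4 + 2*P*(-92 - 4*R))
-U(92, T(B(0), -10)) = -(-4 - 184*92 - 8*92*(-12 - 4)/(-4 - 10)) = -(-4 - 16928 - 8*92*-16/(-14)) = -(-4 - 16928 - 8*92*(-1/14*(-16))) = -(-4 - 16928 - 8*92*8/7) = -(-4 - 16928 - 5888/7) = -1*(-124412/7) = 124412/7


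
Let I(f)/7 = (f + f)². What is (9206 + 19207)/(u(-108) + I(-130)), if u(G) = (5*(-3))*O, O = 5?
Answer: 28413/473125 ≈ 0.060054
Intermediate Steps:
u(G) = -75 (u(G) = (5*(-3))*5 = -15*5 = -75)
I(f) = 28*f² (I(f) = 7*(f + f)² = 7*(2*f)² = 7*(4*f²) = 28*f²)
(9206 + 19207)/(u(-108) + I(-130)) = (9206 + 19207)/(-75 + 28*(-130)²) = 28413/(-75 + 28*16900) = 28413/(-75 + 473200) = 28413/473125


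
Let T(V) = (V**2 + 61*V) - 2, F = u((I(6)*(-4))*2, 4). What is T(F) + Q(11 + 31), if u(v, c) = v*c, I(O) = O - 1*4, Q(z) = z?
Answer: 232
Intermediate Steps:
I(O) = -4 + O (I(O) = O - 4 = -4 + O)
u(v, c) = c*v
F = -64 (F = 4*(((-4 + 6)*(-4))*2) = 4*((2*(-4))*2) = 4*(-8*2) = 4*(-16) = -64)
T(V) = -2 + V**2 + 61*V
T(F) + Q(11 + 31) = (-2 + (-64)**2 + 61*(-64)) + (11 + 31) = (-2 + 4096 - 3904) + 42 = 190 + 42 = 232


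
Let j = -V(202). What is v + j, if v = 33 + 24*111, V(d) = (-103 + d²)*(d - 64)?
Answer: -5614041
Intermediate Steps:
V(d) = (-103 + d²)*(-64 + d)
v = 2697 (v = 33 + 2664 = 2697)
j = -5616738 (j = -(6592 + 202³ - 103*202 - 64*202²) = -(6592 + 8242408 - 20806 - 64*40804) = -(6592 + 8242408 - 20806 - 2611456) = -1*5616738 = -5616738)
v + j = 2697 - 5616738 = -5614041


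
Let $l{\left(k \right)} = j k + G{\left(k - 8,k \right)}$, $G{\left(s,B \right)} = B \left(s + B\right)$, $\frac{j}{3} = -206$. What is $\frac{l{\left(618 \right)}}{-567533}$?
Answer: $- \frac{376980}{567533} \approx -0.66424$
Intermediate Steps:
$j = -618$ ($j = 3 \left(-206\right) = -618$)
$G{\left(s,B \right)} = B \left(B + s\right)$
$l{\left(k \right)} = - 618 k + k \left(-8 + 2 k\right)$ ($l{\left(k \right)} = - 618 k + k \left(k + \left(k - 8\right)\right) = - 618 k + k \left(k + \left(-8 + k\right)\right) = - 618 k + k \left(-8 + 2 k\right)$)
$\frac{l{\left(618 \right)}}{-567533} = \frac{2 \cdot 618 \left(-313 + 618\right)}{-567533} = 2 \cdot 618 \cdot 305 \left(- \frac{1}{567533}\right) = 376980 \left(- \frac{1}{567533}\right) = - \frac{376980}{567533}$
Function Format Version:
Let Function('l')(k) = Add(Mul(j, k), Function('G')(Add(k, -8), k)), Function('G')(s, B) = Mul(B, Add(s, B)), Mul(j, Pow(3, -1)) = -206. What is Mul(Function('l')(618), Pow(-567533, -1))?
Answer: Rational(-376980, 567533) ≈ -0.66424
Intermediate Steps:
j = -618 (j = Mul(3, -206) = -618)
Function('G')(s, B) = Mul(B, Add(B, s))
Function('l')(k) = Add(Mul(-618, k), Mul(k, Add(-8, Mul(2, k)))) (Function('l')(k) = Add(Mul(-618, k), Mul(k, Add(k, Add(k, -8)))) = Add(Mul(-618, k), Mul(k, Add(k, Add(-8, k)))) = Add(Mul(-618, k), Mul(k, Add(-8, Mul(2, k)))))
Mul(Function('l')(618), Pow(-567533, -1)) = Mul(Mul(2, 618, Add(-313, 618)), Pow(-567533, -1)) = Mul(Mul(2, 618, 305), Rational(-1, 567533)) = Mul(376980, Rational(-1, 567533)) = Rational(-376980, 567533)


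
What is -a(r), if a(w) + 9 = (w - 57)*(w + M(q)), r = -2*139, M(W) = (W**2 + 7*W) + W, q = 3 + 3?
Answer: -64981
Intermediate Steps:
q = 6
M(W) = W**2 + 8*W
r = -278
a(w) = -9 + (-57 + w)*(84 + w) (a(w) = -9 + (w - 57)*(w + 6*(8 + 6)) = -9 + (-57 + w)*(w + 6*14) = -9 + (-57 + w)*(w + 84) = -9 + (-57 + w)*(84 + w))
-a(r) = -(-4797 + (-278)**2 + 27*(-278)) = -(-4797 + 77284 - 7506) = -1*64981 = -64981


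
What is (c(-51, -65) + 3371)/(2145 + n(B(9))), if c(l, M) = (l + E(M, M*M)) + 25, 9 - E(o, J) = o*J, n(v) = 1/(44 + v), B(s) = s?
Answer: 14732887/113686 ≈ 129.59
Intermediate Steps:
E(o, J) = 9 - J*o (E(o, J) = 9 - o*J = 9 - J*o)
c(l, M) = 34 + l - M³ (c(l, M) = (l + (9 - M*M*M)) + 25 = (l + (9 - M²*M)) + 25 = (l + (9 - M³)) + 25 = (9 + l - M³) + 25 = 34 + l - M³)
(c(-51, -65) + 3371)/(2145 + n(B(9))) = ((34 - 51 - 1*(-65)³) + 3371)/(2145 + 1/(44 + 9)) = ((34 - 51 - 1*(-274625)) + 3371)/(2145 + 1/53) = ((34 - 51 + 274625) + 3371)/(2145 + 1/53) = (274608 + 3371)/(113686/53) = 277979*(53/113686) = 14732887/113686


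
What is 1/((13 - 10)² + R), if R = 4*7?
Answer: 1/37 ≈ 0.027027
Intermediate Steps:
R = 28
1/((13 - 10)² + R) = 1/((13 - 10)² + 28) = 1/(3² + 28) = 1/(9 + 28) = 1/37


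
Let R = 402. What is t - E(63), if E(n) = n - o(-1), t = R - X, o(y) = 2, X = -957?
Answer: 1298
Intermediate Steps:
t = 1359 (t = 402 - 1*(-957) = 402 + 957 = 1359)
E(n) = -2 + n (E(n) = n - 1*2 = n - 2 = -2 + n)
t - E(63) = 1359 - (-2 + 63) = 1359 - 1*61 = 1359 - 61 = 1298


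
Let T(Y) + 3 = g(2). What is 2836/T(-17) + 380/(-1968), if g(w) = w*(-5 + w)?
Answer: -465389/1476 ≈ -315.30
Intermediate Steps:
T(Y) = -9 (T(Y) = -3 + 2*(-5 + 2) = -3 + 2*(-3) = -3 - 6 = -9)
2836/T(-17) + 380/(-1968) = 2836/(-9) + 380/(-1968) = 2836*(-⅑) + 380*(-1/1968) = -2836/9 - 95/492 = -465389/1476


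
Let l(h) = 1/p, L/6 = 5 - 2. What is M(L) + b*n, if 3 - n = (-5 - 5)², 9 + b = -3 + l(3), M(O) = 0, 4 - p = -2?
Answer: 6887/6 ≈ 1147.8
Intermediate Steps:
p = 6 (p = 4 - 1*(-2) = 4 + 2 = 6)
L = 18 (L = 6*(5 - 2) = 6*3 = 18)
l(h) = ⅙ (l(h) = 1/6 = ⅙)
b = -71/6 (b = -9 + (-3 + ⅙) = -9 - 17/6 = -71/6 ≈ -11.833)
n = -97 (n = 3 - (-5 - 5)² = 3 - 1*(-10)² = 3 - 1*100 = 3 - 100 = -97)
M(L) + b*n = 0 - 71/6*(-97) = 0 + 6887/6 = 6887/6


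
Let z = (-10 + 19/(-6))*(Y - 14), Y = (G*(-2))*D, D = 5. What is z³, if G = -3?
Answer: -252435968/27 ≈ -9.3495e+6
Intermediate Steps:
Y = 30 (Y = -3*(-2)*5 = 6*5 = 30)
z = -632/3 (z = (-10 + 19/(-6))*(30 - 14) = (-10 + 19*(-⅙))*16 = (-10 - 19/6)*16 = -79/6*16 = -632/3 ≈ -210.67)
z³ = (-632/3)³ = -252435968/27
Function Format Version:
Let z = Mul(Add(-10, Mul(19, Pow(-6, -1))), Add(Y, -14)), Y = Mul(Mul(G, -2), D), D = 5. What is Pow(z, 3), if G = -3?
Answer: Rational(-252435968, 27) ≈ -9.3495e+6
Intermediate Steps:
Y = 30 (Y = Mul(Mul(-3, -2), 5) = Mul(6, 5) = 30)
z = Rational(-632, 3) (z = Mul(Add(-10, Mul(19, Pow(-6, -1))), Add(30, -14)) = Mul(Add(-10, Mul(19, Rational(-1, 6))), 16) = Mul(Add(-10, Rational(-19, 6)), 16) = Mul(Rational(-79, 6), 16) = Rational(-632, 3) ≈ -210.67)
Pow(z, 3) = Pow(Rational(-632, 3), 3) = Rational(-252435968, 27)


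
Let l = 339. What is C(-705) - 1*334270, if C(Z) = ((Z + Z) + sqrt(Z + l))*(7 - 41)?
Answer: -286330 - 34*I*sqrt(366) ≈ -2.8633e+5 - 650.46*I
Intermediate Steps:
C(Z) = -68*Z - 34*sqrt(339 + Z) (C(Z) = ((Z + Z) + sqrt(Z + 339))*(7 - 41) = (2*Z + sqrt(339 + Z))*(-34) = (sqrt(339 + Z) + 2*Z)*(-34) = -68*Z - 34*sqrt(339 + Z))
C(-705) - 1*334270 = (-68*(-705) - 34*sqrt(339 - 705)) - 1*334270 = (47940 - 34*I*sqrt(366)) - 334270 = -286330 - 34*I*sqrt(366)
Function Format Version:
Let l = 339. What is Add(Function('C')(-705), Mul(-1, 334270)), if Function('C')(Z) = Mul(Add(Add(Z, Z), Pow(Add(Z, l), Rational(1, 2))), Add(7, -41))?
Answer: Add(-286330, Mul(-34, I, Pow(366, Rational(1, 2)))) ≈ Add(-2.8633e+5, Mul(-650.46, I))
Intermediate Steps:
Function('C')(Z) = Add(Mul(-68, Z), Mul(-34, Pow(Add(339, Z), Rational(1, 2)))) (Function('C')(Z) = Mul(Add(Add(Z, Z), Pow(Add(Z, 339), Rational(1, 2))), Add(7, -41)) = Mul(Add(Mul(2, Z), Pow(Add(339, Z), Rational(1, 2))), -34) = Mul(Add(Pow(Add(339, Z), Rational(1, 2)), Mul(2, Z)), -34) = Add(Mul(-68, Z), Mul(-34, Pow(Add(339, Z), Rational(1, 2)))))
Add(Function('C')(-705), Mul(-1, 334270)) = Add(Add(Mul(-68, -705), Mul(-34, Pow(Add(339, -705), Rational(1, 2)))), Mul(-1, 334270)) = Add(Add(47940, Mul(-34, Pow(-366, Rational(1, 2)))), -334270) = Add(Add(47940, Mul(-34, Mul(I, Pow(366, Rational(1, 2))))), -334270) = Add(Add(47940, Mul(-34, I, Pow(366, Rational(1, 2)))), -334270) = Add(-286330, Mul(-34, I, Pow(366, Rational(1, 2))))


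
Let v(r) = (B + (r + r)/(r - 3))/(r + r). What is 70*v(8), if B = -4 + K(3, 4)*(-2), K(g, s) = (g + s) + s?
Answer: -399/4 ≈ -99.750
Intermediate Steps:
K(g, s) = g + 2*s
B = -26 (B = -4 + (3 + 2*4)*(-2) = -4 + (3 + 8)*(-2) = -4 + 11*(-2) = -4 - 22 = -26)
v(r) = (-26 + 2*r/(-3 + r))/(2*r) (v(r) = (-26 + (r + r)/(r - 3))/(r + r) = (-26 + (2*r)/(-3 + r))/((2*r)) = (-26 + 2*r/(-3 + r))*(1/(2*r)) = (-26 + 2*r/(-3 + r))/(2*r))
70*v(8) = 70*(3*(13 - 4*8)/(8*(-3 + 8))) = 70*(3*(⅛)*(13 - 32)/5) = 70*(3*(⅛)*(⅕)*(-19)) = 70*(-57/40) = -399/4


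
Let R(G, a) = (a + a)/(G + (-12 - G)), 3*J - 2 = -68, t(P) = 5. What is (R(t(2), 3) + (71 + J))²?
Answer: 9409/4 ≈ 2352.3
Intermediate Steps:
J = -22 (J = ⅔ + (⅓)*(-68) = ⅔ - 68/3 = -22)
R(G, a) = -a/6 (R(G, a) = (2*a)/(-12) = (2*a)*(-1/12) = -a/6)
(R(t(2), 3) + (71 + J))² = (-⅙*3 + (71 - 22))² = (-½ + 49)² = (97/2)² = 9409/4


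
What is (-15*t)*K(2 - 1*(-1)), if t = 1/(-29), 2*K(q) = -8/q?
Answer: -20/29 ≈ -0.68966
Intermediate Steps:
K(q) = -4/q (K(q) = (-8/q)/2 = -4/q)
t = -1/29 ≈ -0.034483
(-15*t)*K(2 - 1*(-1)) = (-15*(-1/29))*(-4/(2 - 1*(-1))) = 15*(-4/(2 + 1))/29 = 15*(-4/3)/29 = 15*(-4*⅓)/29 = (15/29)*(-4/3) = -20/29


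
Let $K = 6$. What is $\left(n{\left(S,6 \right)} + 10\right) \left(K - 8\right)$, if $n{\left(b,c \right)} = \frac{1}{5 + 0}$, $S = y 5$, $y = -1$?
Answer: $- \frac{102}{5} \approx -20.4$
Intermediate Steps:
$S = -5$ ($S = \left(-1\right) 5 = -5$)
$n{\left(b,c \right)} = \frac{1}{5}$
$\left(n{\left(S,6 \right)} + 10\right) \left(K - 8\right) = \left(\frac{1}{5} + 10\right) \left(6 - 8\right) = \frac{51 \left(6 - 8\right)}{5} = \frac{51}{5} \left(-2\right) = - \frac{102}{5}$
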